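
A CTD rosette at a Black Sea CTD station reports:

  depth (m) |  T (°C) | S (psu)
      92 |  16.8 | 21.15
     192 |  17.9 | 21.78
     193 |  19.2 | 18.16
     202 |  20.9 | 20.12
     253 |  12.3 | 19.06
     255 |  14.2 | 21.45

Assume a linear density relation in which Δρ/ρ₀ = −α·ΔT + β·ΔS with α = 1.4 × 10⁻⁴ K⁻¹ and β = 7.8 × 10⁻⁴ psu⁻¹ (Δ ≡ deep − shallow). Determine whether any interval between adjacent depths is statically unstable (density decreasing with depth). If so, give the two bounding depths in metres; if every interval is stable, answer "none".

Evaluate Δρ/ρ₀ = −αΔT + βΔS across each adjacent pair:
  92–192 m: −αΔT+βΔS = −(1.4 × 10⁻⁴)(+1.1)+(7.8 × 10⁻⁴)(+0.63) = 3.4 × 10⁻⁴ → stable
  192–193 m: −αΔT+βΔS = −(1.4 × 10⁻⁴)(+1.3)+(7.8 × 10⁻⁴)(-3.62) = -3.0 × 10⁻³ → UNSTABLE
  193–202 m: −αΔT+βΔS = −(1.4 × 10⁻⁴)(+1.7)+(7.8 × 10⁻⁴)(+1.96) = 1.3 × 10⁻³ → stable
  202–253 m: −αΔT+βΔS = −(1.4 × 10⁻⁴)(-8.6)+(7.8 × 10⁻⁴)(-1.06) = 3.8 × 10⁻⁴ → stable
  253–255 m: −αΔT+βΔS = −(1.4 × 10⁻⁴)(+1.9)+(7.8 × 10⁻⁴)(+2.39) = 1.6 × 10⁻³ → stable
The 192–193 m interval has Δρ < 0: lighter water underlies denser water.

192–193 m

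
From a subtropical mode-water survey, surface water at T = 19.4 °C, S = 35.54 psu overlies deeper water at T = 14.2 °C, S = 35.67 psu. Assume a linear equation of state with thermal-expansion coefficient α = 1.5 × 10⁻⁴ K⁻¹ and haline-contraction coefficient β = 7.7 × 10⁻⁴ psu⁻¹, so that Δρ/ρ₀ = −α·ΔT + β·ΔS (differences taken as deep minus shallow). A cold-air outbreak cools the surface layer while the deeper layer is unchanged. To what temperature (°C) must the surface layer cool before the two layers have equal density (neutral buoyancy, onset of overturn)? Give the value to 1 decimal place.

13.5 °C

Neutral buoyancy requires Δρ = 0, i.e. −α(T_deep − T_surf′) + β(S_deep − S_surf) = 0.
T_surf′ = T_deep − (β/α)·ΔS = 14.2 − (7.7 × 10⁻⁴/1.5 × 10⁻⁴)·(+0.13) = 13.533 °C.
Cooling required: 19.4 − (13.533) = 5.867 °C.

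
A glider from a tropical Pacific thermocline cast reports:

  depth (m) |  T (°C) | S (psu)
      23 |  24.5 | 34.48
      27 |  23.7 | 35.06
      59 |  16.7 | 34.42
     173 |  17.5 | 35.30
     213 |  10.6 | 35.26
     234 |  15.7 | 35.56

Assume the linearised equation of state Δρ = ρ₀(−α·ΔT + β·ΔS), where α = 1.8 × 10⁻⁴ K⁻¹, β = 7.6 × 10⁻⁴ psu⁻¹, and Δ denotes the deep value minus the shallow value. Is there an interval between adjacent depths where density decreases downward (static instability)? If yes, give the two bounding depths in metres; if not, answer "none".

Evaluate Δρ/ρ₀ = −αΔT + βΔS across each adjacent pair:
  23–27 m: −αΔT+βΔS = −(1.8 × 10⁻⁴)(-0.8)+(7.6 × 10⁻⁴)(+0.58) = 5.8 × 10⁻⁴ → stable
  27–59 m: −αΔT+βΔS = −(1.8 × 10⁻⁴)(-7.0)+(7.6 × 10⁻⁴)(-0.64) = 7.7 × 10⁻⁴ → stable
  59–173 m: −αΔT+βΔS = −(1.8 × 10⁻⁴)(+0.8)+(7.6 × 10⁻⁴)(+0.88) = 5.2 × 10⁻⁴ → stable
  173–213 m: −αΔT+βΔS = −(1.8 × 10⁻⁴)(-6.9)+(7.6 × 10⁻⁴)(-0.04) = 1.2 × 10⁻³ → stable
  213–234 m: −αΔT+βΔS = −(1.8 × 10⁻⁴)(+5.1)+(7.6 × 10⁻⁴)(+0.30) = -6.9 × 10⁻⁴ → UNSTABLE
The 213–234 m interval has Δρ < 0: lighter water underlies denser water.

213–234 m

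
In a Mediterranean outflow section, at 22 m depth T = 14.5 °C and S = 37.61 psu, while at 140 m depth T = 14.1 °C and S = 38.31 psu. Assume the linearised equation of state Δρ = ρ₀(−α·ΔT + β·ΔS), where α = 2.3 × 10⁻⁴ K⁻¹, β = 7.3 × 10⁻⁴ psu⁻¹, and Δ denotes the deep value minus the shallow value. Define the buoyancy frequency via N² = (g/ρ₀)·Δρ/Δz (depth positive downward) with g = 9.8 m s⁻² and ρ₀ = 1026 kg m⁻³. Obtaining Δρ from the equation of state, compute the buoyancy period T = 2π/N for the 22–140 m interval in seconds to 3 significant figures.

ΔT = -0.4 K, ΔS = +0.70 psu (deep − shallow).
Δρ/ρ₀ = −αΔT + βΔS = 9.20 × 10⁻⁵ + 5.11 × 10⁻⁴ = 6.03 × 10⁻⁴, so Δρ ≈ 0.6187 kg m⁻³.
N² = (g/ρ₀)·Δρ/Δz = g·(Δρ/ρ₀)/Δz = 9.8 × 6.03 × 10⁻⁴ / 118 = 5.0080 × 10⁻⁵ s⁻².
N = √(5.0080 × 10⁻⁵) = 7.0767 × 10⁻³ rad s⁻¹ → T = 2π/N = 887.87 s ≈ 888 s.

888 s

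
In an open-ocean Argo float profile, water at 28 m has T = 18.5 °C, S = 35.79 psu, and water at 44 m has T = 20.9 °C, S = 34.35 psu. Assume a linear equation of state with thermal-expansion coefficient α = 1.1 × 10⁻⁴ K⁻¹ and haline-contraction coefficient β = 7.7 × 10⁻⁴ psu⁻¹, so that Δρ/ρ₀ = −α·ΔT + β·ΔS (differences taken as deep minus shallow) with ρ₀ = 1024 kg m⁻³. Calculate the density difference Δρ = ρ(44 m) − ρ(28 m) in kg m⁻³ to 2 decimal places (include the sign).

ΔT = +2.4 K, ΔS = -1.44 psu (deep − shallow).
Δρ/ρ₀ = −(1.1 × 10⁻⁴)(+2.4) + (7.7 × 10⁻⁴)(-1.44) = -1.3728 × 10⁻³.
Δρ = 1024 × (-1.3728 × 10⁻³) = -1.41 kg m⁻³.
Negative Δρ: lighter below, statically unstable.

-1.41 kg m⁻³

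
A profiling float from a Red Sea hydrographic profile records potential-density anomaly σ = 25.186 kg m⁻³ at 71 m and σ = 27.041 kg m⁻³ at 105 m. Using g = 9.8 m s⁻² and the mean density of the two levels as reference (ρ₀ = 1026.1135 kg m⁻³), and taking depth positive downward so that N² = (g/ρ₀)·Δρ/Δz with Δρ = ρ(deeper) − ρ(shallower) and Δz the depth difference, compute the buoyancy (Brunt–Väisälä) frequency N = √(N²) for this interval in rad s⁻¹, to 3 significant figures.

Δρ = 1027.041 − 1025.186 = 1.855 kg m⁻³ over Δz = 105 − 71 = 34 m.
N² = (9.8/1026.1135) × (1.855/34) = 5.2107 × 10⁻⁴ s⁻².
N = √(5.2107 × 10⁻⁴) = 0.022827 rad s⁻¹ ≈ 0.0228 rad s⁻¹.
Since Δρ > 0 the layer is stably stratified.

0.0228 rad s⁻¹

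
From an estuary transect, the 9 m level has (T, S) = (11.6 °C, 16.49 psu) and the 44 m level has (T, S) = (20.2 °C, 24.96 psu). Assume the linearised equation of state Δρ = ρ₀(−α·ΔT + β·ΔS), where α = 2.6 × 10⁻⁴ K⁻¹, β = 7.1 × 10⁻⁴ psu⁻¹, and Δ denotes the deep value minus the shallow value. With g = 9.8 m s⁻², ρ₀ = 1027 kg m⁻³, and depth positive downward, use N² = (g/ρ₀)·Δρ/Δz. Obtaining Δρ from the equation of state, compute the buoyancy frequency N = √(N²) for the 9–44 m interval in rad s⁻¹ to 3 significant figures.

ΔT = +8.6 K, ΔS = +8.47 psu (deep − shallow).
Δρ/ρ₀ = −αΔT + βΔS = -2.236 × 10⁻³ + 6.0137 × 10⁻³ = 3.7777 × 10⁻³, so Δρ ≈ 3.880 kg m⁻³.
N² = (g/ρ₀)·Δρ/Δz = g·(Δρ/ρ₀)/Δz = 9.8 × 3.7777 × 10⁻³ / 35 = 1.0578 × 10⁻³ s⁻².
N = √(1.0578 × 10⁻³) = 0.032524 rad s⁻¹ ≈ 0.0325 rad s⁻¹.

0.0325 rad s⁻¹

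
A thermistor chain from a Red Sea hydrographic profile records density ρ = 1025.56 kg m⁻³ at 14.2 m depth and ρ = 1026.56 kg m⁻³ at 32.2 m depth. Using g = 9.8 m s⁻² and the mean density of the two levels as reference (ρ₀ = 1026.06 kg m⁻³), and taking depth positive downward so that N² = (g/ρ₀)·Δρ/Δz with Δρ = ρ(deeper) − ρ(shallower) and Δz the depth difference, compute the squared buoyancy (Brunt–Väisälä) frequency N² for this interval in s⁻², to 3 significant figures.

Δρ = 1026.56 − 1025.56 = 1.00 kg m⁻³ over Δz = 32.2 − 14.2 = 18 m.
N² = (9.8/1026.06) × (1.00/18) = 5.3062 × 10⁻⁴ s⁻² ≈ 5.31 × 10⁻⁴ s⁻².

5.31 × 10⁻⁴ s⁻²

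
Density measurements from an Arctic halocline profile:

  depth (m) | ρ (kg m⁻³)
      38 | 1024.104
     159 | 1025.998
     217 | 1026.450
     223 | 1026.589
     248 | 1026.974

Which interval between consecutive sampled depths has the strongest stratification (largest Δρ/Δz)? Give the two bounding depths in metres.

Compute the density gradient over each adjacent pair:
  38–159 m: Δρ/Δz = 1.894/121 = 0.016 kg m⁻⁴
  159–217 m: Δρ/Δz = 0.452/58 = 7.8 × 10⁻³ kg m⁻⁴
  217–223 m: Δρ/Δz = 0.139/6 = 0.023 kg m⁻⁴
  223–248 m: Δρ/Δz = 0.385/25 = 0.015 kg m⁻⁴
The largest gradient is in the 217–223 m interval — the pycnocline.

217–223 m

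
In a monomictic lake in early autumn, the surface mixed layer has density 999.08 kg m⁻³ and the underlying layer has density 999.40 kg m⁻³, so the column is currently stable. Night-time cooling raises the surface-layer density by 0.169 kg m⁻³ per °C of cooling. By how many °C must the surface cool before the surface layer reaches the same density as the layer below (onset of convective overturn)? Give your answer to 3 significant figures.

Density deficit of the surface layer: 999.40 − 999.08 = 0.32 kg m⁻³.
Required change = 0.32 / 0.169 = 1.89 °C.

1.89 °C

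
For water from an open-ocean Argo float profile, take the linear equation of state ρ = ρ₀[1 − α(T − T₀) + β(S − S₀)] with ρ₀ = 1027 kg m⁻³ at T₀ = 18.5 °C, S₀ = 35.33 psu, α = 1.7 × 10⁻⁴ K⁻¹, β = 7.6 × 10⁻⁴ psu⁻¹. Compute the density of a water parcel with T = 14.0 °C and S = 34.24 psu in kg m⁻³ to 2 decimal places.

T − T₀ = -4.5 K, S − S₀ = -1.09 psu.
Bracket = 1 − α·(-4.5) + β·(-1.09) = 1 + (-6.34 × 10⁻⁵) = 0.9999366.
ρ = 1027 × 0.9999366 = 1026.93 kg m⁻³.

1026.93 kg m⁻³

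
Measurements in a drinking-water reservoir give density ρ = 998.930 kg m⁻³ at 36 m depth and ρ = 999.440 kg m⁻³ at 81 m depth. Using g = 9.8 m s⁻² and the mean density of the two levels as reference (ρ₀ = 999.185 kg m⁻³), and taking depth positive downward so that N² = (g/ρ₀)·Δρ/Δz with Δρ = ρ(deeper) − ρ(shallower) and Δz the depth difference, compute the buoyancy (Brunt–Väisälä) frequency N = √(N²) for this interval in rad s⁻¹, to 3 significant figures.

Δρ = 999.440 − 998.930 = 0.510 kg m⁻³ over Δz = 81 − 36 = 45 m.
N² = (9.8/999.185) × (0.510/45) = 1.1116 × 10⁻⁴ s⁻².
N = √(1.1116 × 10⁻⁴) = 0.010543 rad s⁻¹ ≈ 0.0105 rad s⁻¹.
A positive N² confirms static stability across the interval.

0.0105 rad s⁻¹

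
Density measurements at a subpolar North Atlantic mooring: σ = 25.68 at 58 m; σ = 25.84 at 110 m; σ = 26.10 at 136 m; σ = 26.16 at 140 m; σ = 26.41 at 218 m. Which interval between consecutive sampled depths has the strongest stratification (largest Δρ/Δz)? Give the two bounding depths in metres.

Compute the density gradient over each adjacent pair:
  58–110 m: Δρ/Δz = 0.16/52 = 3.1 × 10⁻³ kg m⁻⁴
  110–136 m: Δρ/Δz = 0.26/26 = 0.010 kg m⁻⁴
  136–140 m: Δρ/Δz = 0.06/4 = 0.015 kg m⁻⁴
  140–218 m: Δρ/Δz = 0.25/78 = 3.2 × 10⁻³ kg m⁻⁴
The largest gradient is in the 136–140 m interval — the pycnocline.

136–140 m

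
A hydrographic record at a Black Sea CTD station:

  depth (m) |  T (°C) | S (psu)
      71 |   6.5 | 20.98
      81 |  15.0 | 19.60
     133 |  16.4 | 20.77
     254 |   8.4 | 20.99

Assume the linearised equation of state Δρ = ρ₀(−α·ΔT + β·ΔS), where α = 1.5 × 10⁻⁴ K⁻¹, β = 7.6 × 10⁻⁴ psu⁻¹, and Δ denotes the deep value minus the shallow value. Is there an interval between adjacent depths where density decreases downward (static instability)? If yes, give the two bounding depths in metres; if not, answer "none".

71–81 m

Evaluate Δρ/ρ₀ = −αΔT + βΔS across each adjacent pair:
  71–81 m: −αΔT+βΔS = −(1.5 × 10⁻⁴)(+8.5)+(7.6 × 10⁻⁴)(-1.38) = -2.3 × 10⁻³ → UNSTABLE
  81–133 m: −αΔT+βΔS = −(1.5 × 10⁻⁴)(+1.4)+(7.6 × 10⁻⁴)(+1.17) = 6.8 × 10⁻⁴ → stable
  133–254 m: −αΔT+βΔS = −(1.5 × 10⁻⁴)(-8.0)+(7.6 × 10⁻⁴)(+0.22) = 1.4 × 10⁻³ → stable
The 71–81 m interval has Δρ < 0: lighter water underlies denser water.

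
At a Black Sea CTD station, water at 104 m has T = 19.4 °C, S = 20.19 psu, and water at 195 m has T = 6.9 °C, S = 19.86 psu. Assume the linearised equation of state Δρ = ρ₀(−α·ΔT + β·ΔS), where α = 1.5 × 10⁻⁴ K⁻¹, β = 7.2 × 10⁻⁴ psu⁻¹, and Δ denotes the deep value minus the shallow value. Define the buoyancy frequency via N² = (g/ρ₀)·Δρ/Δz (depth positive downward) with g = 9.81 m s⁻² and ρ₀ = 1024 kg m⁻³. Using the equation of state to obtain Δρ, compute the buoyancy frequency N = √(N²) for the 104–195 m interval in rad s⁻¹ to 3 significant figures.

ΔT = -12.5 K, ΔS = -0.33 psu (deep − shallow).
Δρ/ρ₀ = −αΔT + βΔS = 1.875 × 10⁻³ − 2.376 × 10⁻⁴ = 1.6374 × 10⁻³, so Δρ ≈ 1.677 kg m⁻³.
N² = (g/ρ₀)·Δρ/Δz = g·(Δρ/ρ₀)/Δz = 9.81 × 1.6374 × 10⁻³ / 91 = 1.7652 × 10⁻⁴ s⁻².
N = √(1.7652 × 10⁻⁴) = 0.013286 rad s⁻¹ ≈ 0.0133 rad s⁻¹.

0.0133 rad s⁻¹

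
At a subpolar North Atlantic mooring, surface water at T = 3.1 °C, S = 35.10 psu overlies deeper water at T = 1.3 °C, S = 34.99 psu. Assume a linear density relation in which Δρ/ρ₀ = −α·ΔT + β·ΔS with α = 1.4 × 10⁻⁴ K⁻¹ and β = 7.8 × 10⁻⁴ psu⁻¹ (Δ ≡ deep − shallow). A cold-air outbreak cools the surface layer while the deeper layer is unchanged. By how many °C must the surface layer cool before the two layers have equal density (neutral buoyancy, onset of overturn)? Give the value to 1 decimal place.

1.2 °C

Neutral buoyancy requires Δρ = 0, i.e. −α(T_deep − T_surf′) + β(S_deep − S_surf) = 0.
T_surf′ = T_deep − (β/α)·ΔS = 1.3 − (7.8 × 10⁻⁴/1.4 × 10⁻⁴)·(-0.11) = 1.913 °C.
Cooling required: 3.1 − (1.913) = 1.187 °C.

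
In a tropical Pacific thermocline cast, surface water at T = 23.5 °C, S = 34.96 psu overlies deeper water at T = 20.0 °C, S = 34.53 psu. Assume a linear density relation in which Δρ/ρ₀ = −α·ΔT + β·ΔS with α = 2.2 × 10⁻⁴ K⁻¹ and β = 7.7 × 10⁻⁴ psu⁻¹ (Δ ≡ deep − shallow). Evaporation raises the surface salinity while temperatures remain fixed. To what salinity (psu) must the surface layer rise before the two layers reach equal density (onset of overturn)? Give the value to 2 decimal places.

Neutral buoyancy requires −α(T_deep − T_surf) + β(S_deep − S_surf′) = 0.
S_surf′ = S_deep − (α/β)·ΔT = 34.53 − (2.2 × 10⁻⁴/7.7 × 10⁻⁴)·(-3.5) = 35.5300 psu.
Increase required: 35.5300 − 34.96 = 0.5700 psu.

35.53 psu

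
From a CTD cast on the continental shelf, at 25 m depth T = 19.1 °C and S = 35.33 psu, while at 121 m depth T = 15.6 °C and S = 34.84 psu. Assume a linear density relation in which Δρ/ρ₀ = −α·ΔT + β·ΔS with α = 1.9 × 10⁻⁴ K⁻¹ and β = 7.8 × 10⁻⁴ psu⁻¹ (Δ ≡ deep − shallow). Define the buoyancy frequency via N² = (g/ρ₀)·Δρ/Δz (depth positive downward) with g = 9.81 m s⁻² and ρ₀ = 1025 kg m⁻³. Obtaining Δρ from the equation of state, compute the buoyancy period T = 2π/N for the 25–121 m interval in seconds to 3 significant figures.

1.17 × 10³ s

ΔT = -3.5 K, ΔS = -0.49 psu (deep − shallow).
Δρ/ρ₀ = −αΔT + βΔS = 6.65 × 10⁻⁴ − 3.822 × 10⁻⁴ = 2.828 × 10⁻⁴, so Δρ ≈ 0.2899 kg m⁻³.
N² = (g/ρ₀)·Δρ/Δz = g·(Δρ/ρ₀)/Δz = 9.81 × 2.828 × 10⁻⁴ / 96 = 2.8899 × 10⁻⁵ s⁻².
N = √(2.8899 × 10⁻⁵) = 5.3758 × 10⁻³ rad s⁻¹ → T = 2π/N = 1.1688 × 10³ s ≈ 1.17 × 10³ s.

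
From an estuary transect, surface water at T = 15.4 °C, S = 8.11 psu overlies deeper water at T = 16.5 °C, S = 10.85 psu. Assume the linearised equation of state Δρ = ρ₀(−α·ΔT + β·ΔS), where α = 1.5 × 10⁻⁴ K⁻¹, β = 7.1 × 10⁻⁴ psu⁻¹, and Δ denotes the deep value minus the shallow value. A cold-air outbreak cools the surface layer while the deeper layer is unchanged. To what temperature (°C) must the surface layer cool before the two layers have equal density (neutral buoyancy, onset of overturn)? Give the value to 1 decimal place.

Neutral buoyancy requires Δρ = 0, i.e. −α(T_deep − T_surf′) + β(S_deep − S_surf) = 0.
T_surf′ = T_deep − (β/α)·ΔS = 16.5 − (7.1 × 10⁻⁴/1.5 × 10⁻⁴)·(+2.74) = 3.531 °C.
Cooling required: 15.4 − (3.531) = 11.869 °C.

3.5 °C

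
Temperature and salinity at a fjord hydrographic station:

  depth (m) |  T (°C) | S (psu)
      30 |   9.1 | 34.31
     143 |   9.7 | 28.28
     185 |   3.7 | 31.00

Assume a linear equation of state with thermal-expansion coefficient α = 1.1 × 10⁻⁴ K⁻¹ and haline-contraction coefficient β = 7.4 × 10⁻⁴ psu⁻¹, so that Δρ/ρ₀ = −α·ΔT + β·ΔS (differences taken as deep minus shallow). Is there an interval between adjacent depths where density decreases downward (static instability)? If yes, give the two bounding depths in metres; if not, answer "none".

30–143 m

Evaluate Δρ/ρ₀ = −αΔT + βΔS across each adjacent pair:
  30–143 m: −αΔT+βΔS = −(1.1 × 10⁻⁴)(+0.6)+(7.4 × 10⁻⁴)(-6.03) = -4.5 × 10⁻³ → UNSTABLE
  143–185 m: −αΔT+βΔS = −(1.1 × 10⁻⁴)(-6.0)+(7.4 × 10⁻⁴)(+2.72) = 2.7 × 10⁻³ → stable
The 30–143 m interval has Δρ < 0: lighter water underlies denser water.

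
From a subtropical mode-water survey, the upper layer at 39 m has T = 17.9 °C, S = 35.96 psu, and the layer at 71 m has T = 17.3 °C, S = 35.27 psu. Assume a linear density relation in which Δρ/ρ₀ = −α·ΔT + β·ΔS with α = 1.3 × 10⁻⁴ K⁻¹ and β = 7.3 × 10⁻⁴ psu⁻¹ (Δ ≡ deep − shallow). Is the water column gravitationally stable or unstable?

ΔT = 17.3 − 17.9 = -0.6 K and ΔS = 35.27 − 35.96 = -0.69 psu (deep − shallow).
−αΔT = 7.80 × 10⁻⁵; βΔS = -5.037 × 10⁻⁴; sum Δρ/ρ₀ = -4.257 × 10⁻⁴.
Δρ/ρ₀ < 0, so Δρ < 0: deeper water is lighter → statically unstable; the column would overturn.

unstable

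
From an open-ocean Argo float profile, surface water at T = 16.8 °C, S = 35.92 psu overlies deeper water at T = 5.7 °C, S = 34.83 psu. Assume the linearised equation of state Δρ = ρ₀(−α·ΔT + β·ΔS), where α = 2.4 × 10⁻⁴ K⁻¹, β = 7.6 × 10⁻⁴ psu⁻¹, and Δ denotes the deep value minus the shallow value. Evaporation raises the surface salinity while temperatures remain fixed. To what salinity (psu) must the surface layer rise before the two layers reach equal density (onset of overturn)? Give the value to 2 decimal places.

Neutral buoyancy requires −α(T_deep − T_surf) + β(S_deep − S_surf′) = 0.
S_surf′ = S_deep − (α/β)·ΔT = 34.83 − (2.4 × 10⁻⁴/7.6 × 10⁻⁴)·(-11.1) = 38.3353 psu.
Increase required: 38.3353 − 35.92 = 2.4153 psu.

38.34 psu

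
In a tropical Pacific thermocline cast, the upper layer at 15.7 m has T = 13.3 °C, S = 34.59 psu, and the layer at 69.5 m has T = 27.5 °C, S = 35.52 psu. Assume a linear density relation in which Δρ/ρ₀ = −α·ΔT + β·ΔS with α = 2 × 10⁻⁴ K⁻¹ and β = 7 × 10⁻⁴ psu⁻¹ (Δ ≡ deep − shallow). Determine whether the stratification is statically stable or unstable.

ΔT = 27.5 − 13.3 = +14.2 K and ΔS = 35.52 − 34.59 = +0.93 psu (deep − shallow).
−αΔT = -2.84 × 10⁻³; βΔS = 6.51 × 10⁻⁴; sum Δρ/ρ₀ = -2.189 × 10⁻³.
Δρ/ρ₀ < 0, so Δρ < 0: deeper water is lighter → statically unstable; the column would overturn.

unstable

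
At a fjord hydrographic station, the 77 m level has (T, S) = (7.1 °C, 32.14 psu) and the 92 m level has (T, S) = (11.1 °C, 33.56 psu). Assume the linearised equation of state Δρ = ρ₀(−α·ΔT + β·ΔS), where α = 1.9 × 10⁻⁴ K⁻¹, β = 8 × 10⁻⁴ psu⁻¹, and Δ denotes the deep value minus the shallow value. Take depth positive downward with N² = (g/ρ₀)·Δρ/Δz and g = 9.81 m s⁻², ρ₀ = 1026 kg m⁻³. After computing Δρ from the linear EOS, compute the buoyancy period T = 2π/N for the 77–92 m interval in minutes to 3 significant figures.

ΔT = +4.0 K, ΔS = +1.42 psu (deep − shallow).
Δρ/ρ₀ = −αΔT + βΔS = -7.60 × 10⁻⁴ + 1.136 × 10⁻³ = 3.76 × 10⁻⁴, so Δρ ≈ 0.3858 kg m⁻³.
N² = (g/ρ₀)·Δρ/Δz = g·(Δρ/ρ₀)/Δz = 9.81 × 3.76 × 10⁻⁴ / 15 = 2.4590 × 10⁻⁴ s⁻².
N = √(2.4590 × 10⁻⁴) = 0.015681 rad s⁻¹ → T = 2π/N = 400.69 s = 6.6782 min ≈ 6.68 min.

6.68 min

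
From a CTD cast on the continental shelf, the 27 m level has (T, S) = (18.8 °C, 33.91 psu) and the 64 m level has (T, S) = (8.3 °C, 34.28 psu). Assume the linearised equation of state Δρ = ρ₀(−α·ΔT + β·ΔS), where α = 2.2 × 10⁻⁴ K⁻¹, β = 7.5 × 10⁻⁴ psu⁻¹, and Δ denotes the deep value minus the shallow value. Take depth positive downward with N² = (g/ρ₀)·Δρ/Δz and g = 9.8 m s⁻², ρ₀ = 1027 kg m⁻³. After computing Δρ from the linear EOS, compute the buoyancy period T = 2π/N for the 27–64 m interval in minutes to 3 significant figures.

ΔT = -10.5 K, ΔS = +0.37 psu (deep − shallow).
Δρ/ρ₀ = −αΔT + βΔS = 2.31 × 10⁻³ + 2.775 × 10⁻⁴ = 2.5875 × 10⁻³, so Δρ ≈ 2.657 kg m⁻³.
N² = (g/ρ₀)·Δρ/Δz = g·(Δρ/ρ₀)/Δz = 9.8 × 2.5875 × 10⁻³ / 37 = 6.8534 × 10⁻⁴ s⁻².
N = √(6.8534 × 10⁻⁴) = 0.026179 rad s⁻¹ → T = 2π/N = 240.01 s = 4.0002 min ≈ 4.00 min.

4.00 min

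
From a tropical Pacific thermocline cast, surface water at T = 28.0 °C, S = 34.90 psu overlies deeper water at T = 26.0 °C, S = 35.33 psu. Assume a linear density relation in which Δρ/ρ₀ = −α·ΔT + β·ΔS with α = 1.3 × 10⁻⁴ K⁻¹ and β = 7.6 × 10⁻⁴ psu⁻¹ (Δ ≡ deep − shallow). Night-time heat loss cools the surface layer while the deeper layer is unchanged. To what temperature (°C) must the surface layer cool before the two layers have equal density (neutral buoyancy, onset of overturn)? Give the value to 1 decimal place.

Neutral buoyancy requires Δρ = 0, i.e. −α(T_deep − T_surf′) + β(S_deep − S_surf) = 0.
T_surf′ = T_deep − (β/α)·ΔS = 26.0 − (7.6 × 10⁻⁴/1.3 × 10⁻⁴)·(+0.43) = 23.486 °C.
Cooling required: 28.0 − (23.486) = 4.514 °C.

23.5 °C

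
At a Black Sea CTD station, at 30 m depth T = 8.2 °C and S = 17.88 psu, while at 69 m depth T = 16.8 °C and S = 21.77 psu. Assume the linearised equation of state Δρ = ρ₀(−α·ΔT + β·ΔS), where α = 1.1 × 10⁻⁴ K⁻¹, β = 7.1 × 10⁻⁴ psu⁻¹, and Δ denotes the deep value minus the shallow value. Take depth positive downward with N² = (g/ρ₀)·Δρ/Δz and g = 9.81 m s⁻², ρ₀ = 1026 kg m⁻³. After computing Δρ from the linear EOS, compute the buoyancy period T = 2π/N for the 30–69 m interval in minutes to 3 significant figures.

4.90 min

ΔT = +8.6 K, ΔS = +3.89 psu (deep − shallow).
Δρ/ρ₀ = −αΔT + βΔS = -9.46 × 10⁻⁴ + 2.7619 × 10⁻³ = 1.8159 × 10⁻³, so Δρ ≈ 1.863 kg m⁻³.
N² = (g/ρ₀)·Δρ/Δz = g·(Δρ/ρ₀)/Δz = 9.81 × 1.8159 × 10⁻³ / 39 = 4.5677 × 10⁻⁴ s⁻².
N = √(4.5677 × 10⁻⁴) = 0.021372 rad s⁻¹ → T = 2π/N = 293.99 s = 4.8998 min ≈ 4.90 min.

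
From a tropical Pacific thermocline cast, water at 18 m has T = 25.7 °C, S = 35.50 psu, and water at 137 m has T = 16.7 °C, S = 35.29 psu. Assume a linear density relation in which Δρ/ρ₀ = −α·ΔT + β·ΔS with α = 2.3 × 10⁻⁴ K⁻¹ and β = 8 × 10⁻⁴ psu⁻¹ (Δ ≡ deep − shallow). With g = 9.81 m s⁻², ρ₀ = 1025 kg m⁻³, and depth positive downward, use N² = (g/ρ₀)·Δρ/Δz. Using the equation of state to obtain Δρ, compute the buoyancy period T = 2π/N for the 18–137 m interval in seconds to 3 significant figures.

502 s

ΔT = -9.0 K, ΔS = -0.21 psu (deep − shallow).
Δρ/ρ₀ = −αΔT + βΔS = 2.07 × 10⁻³ − 1.68 × 10⁻⁴ = 1.902 × 10⁻³, so Δρ ≈ 1.950 kg m⁻³.
N² = (g/ρ₀)·Δρ/Δz = g·(Δρ/ρ₀)/Δz = 9.81 × 1.902 × 10⁻³ / 119 = 1.5680 × 10⁻⁴ s⁻².
N = √(1.5680 × 10⁻⁴) = 0.012522 rad s⁻¹ → T = 2π/N = 501.77 s ≈ 502 s.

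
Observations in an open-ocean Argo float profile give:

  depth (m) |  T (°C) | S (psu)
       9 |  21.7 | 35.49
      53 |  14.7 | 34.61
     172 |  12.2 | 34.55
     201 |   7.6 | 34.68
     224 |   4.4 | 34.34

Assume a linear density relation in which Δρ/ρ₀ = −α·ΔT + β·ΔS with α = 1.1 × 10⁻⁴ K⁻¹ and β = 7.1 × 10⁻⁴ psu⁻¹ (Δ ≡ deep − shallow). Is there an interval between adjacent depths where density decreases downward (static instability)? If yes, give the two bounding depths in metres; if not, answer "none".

Evaluate Δρ/ρ₀ = −αΔT + βΔS across each adjacent pair:
  9–53 m: −αΔT+βΔS = −(1.1 × 10⁻⁴)(-7.0)+(7.1 × 10⁻⁴)(-0.88) = 1.5 × 10⁻⁴ → stable
  53–172 m: −αΔT+βΔS = −(1.1 × 10⁻⁴)(-2.5)+(7.1 × 10⁻⁴)(-0.06) = 2.3 × 10⁻⁴ → stable
  172–201 m: −αΔT+βΔS = −(1.1 × 10⁻⁴)(-4.6)+(7.1 × 10⁻⁴)(+0.13) = 6.0 × 10⁻⁴ → stable
  201–224 m: −αΔT+βΔS = −(1.1 × 10⁻⁴)(-3.2)+(7.1 × 10⁻⁴)(-0.34) = 1.1 × 10⁻⁴ → stable
Every interval has Δρ > 0: the column is stably stratified throughout.

none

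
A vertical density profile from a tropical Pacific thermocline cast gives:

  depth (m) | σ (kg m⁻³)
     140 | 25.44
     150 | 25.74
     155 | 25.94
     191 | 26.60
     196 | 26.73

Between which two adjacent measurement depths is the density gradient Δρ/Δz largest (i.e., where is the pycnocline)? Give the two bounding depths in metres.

150–155 m

Compute the density gradient over each adjacent pair:
  140–150 m: Δρ/Δz = 0.30/10 = 0.030 kg m⁻⁴
  150–155 m: Δρ/Δz = 0.20/5 = 0.040 kg m⁻⁴
  155–191 m: Δρ/Δz = 0.66/36 = 0.018 kg m⁻⁴
  191–196 m: Δρ/Δz = 0.13/5 = 0.026 kg m⁻⁴
The largest gradient is in the 150–155 m interval — the pycnocline.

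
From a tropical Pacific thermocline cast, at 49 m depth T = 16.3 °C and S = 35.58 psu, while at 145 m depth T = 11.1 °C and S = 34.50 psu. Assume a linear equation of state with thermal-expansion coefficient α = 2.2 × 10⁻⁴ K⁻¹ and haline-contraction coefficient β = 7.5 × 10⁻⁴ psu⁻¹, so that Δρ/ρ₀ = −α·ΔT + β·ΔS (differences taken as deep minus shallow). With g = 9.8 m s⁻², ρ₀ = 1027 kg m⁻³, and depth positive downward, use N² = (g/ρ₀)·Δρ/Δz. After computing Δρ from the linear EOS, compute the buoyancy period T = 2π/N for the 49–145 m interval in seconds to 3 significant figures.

ΔT = -5.2 K, ΔS = -1.08 psu (deep − shallow).
Δρ/ρ₀ = −αΔT + βΔS = 1.144 × 10⁻³ − 8.10 × 10⁻⁴ = 3.34 × 10⁻⁴, so Δρ ≈ 0.3430 kg m⁻³.
N² = (g/ρ₀)·Δρ/Δz = g·(Δρ/ρ₀)/Δz = 9.8 × 3.34 × 10⁻⁴ / 96 = 3.4096 × 10⁻⁵ s⁻².
N = √(3.4096 × 10⁻⁵) = 5.8392 × 10⁻³ rad s⁻¹ → T = 2π/N = 1.0760 × 10³ s ≈ 1.08 × 10³ s.

1.08 × 10³ s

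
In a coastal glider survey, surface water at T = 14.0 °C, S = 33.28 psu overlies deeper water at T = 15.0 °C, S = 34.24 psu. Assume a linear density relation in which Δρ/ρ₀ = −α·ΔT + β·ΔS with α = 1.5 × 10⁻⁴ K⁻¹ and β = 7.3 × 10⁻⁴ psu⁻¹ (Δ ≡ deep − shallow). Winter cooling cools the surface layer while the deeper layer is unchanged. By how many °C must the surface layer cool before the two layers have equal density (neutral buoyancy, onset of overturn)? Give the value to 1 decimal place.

Neutral buoyancy requires Δρ = 0, i.e. −α(T_deep − T_surf′) + β(S_deep − S_surf) = 0.
T_surf′ = T_deep − (β/α)·ΔS = 15.0 − (7.3 × 10⁻⁴/1.5 × 10⁻⁴)·(+0.96) = 10.328 °C.
Cooling required: 14.0 − (10.328) = 3.672 °C.

3.7 °C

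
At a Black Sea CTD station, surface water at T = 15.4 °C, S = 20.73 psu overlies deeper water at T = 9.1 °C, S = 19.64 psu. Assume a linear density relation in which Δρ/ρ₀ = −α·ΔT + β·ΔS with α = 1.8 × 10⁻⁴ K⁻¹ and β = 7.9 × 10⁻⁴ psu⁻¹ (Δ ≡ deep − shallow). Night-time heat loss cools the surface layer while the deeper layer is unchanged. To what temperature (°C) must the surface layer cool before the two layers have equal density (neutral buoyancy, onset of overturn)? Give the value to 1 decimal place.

Neutral buoyancy requires Δρ = 0, i.e. −α(T_deep − T_surf′) + β(S_deep − S_surf) = 0.
T_surf′ = T_deep − (β/α)·ΔS = 9.1 − (7.9 × 10⁻⁴/1.8 × 10⁻⁴)·(-1.09) = 13.884 °C.
Cooling required: 15.4 − (13.884) = 1.516 °C.

13.9 °C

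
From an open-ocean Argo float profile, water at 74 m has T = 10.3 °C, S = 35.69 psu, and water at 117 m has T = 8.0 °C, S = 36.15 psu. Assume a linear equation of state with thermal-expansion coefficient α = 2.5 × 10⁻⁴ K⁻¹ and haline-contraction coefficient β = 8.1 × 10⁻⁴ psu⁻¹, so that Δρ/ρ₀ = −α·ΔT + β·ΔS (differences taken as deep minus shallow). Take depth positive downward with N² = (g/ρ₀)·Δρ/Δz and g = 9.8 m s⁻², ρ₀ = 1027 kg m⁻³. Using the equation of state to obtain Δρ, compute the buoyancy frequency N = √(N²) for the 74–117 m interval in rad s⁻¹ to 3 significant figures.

0.0147 rad s⁻¹

ΔT = -2.3 K, ΔS = +0.46 psu (deep − shallow).
Δρ/ρ₀ = −αΔT + βΔS = 5.75 × 10⁻⁴ + 3.726 × 10⁻⁴ = 9.476 × 10⁻⁴, so Δρ ≈ 0.9732 kg m⁻³.
N² = (g/ρ₀)·Δρ/Δz = g·(Δρ/ρ₀)/Δz = 9.8 × 9.476 × 10⁻⁴ / 43 = 2.1596 × 10⁻⁴ s⁻².
N = √(2.1596 × 10⁻⁴) = 0.014696 rad s⁻¹ ≈ 0.0147 rad s⁻¹.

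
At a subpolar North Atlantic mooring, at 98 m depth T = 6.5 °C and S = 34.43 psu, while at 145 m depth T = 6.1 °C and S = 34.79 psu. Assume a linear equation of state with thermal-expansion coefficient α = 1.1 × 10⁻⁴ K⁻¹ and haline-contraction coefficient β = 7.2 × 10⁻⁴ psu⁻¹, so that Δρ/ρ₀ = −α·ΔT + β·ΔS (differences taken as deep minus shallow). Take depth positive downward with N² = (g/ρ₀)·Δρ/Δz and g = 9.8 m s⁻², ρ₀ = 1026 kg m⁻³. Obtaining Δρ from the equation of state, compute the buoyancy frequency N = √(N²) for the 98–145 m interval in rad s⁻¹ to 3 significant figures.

7.95 × 10⁻³ rad s⁻¹

ΔT = -0.4 K, ΔS = +0.36 psu (deep − shallow).
Δρ/ρ₀ = −αΔT + βΔS = 4.40 × 10⁻⁵ + 2.592 × 10⁻⁴ = 3.032 × 10⁻⁴, so Δρ ≈ 0.3111 kg m⁻³.
N² = (g/ρ₀)·Δρ/Δz = g·(Δρ/ρ₀)/Δz = 9.8 × 3.032 × 10⁻⁴ / 47 = 6.3220 × 10⁻⁵ s⁻².
N = √(6.3220 × 10⁻⁵) = 7.9511 × 10⁻³ rad s⁻¹ ≈ 7.95 × 10⁻³ rad s⁻¹.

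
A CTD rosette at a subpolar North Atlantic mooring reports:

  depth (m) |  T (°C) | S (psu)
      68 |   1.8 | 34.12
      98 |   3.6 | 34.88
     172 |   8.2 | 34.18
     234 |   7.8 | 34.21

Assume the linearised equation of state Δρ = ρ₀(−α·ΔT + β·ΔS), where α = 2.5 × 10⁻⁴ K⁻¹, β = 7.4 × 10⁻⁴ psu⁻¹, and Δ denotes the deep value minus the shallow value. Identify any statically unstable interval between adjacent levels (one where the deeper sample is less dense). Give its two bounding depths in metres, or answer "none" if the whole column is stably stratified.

98–172 m

Evaluate Δρ/ρ₀ = −αΔT + βΔS across each adjacent pair:
  68–98 m: −αΔT+βΔS = −(2.5 × 10⁻⁴)(+1.8)+(7.4 × 10⁻⁴)(+0.76) = 1.1 × 10⁻⁴ → stable
  98–172 m: −αΔT+βΔS = −(2.5 × 10⁻⁴)(+4.6)+(7.4 × 10⁻⁴)(-0.70) = -1.7 × 10⁻³ → UNSTABLE
  172–234 m: −αΔT+βΔS = −(2.5 × 10⁻⁴)(-0.4)+(7.4 × 10⁻⁴)(+0.03) = 1.2 × 10⁻⁴ → stable
The 98–172 m interval has Δρ < 0: lighter water underlies denser water.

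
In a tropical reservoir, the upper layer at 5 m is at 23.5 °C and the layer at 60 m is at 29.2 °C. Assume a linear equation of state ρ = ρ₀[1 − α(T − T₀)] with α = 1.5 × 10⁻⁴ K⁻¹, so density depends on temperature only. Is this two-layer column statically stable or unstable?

unstable

ΔT = 29.2 − 23.5 = +5.7 K, so Δρ/ρ₀ = −αΔT = -8.55 × 10⁻⁴.
Δρ/ρ₀ < 0, so Δρ < 0: deeper water is lighter → statically unstable; the column would overturn.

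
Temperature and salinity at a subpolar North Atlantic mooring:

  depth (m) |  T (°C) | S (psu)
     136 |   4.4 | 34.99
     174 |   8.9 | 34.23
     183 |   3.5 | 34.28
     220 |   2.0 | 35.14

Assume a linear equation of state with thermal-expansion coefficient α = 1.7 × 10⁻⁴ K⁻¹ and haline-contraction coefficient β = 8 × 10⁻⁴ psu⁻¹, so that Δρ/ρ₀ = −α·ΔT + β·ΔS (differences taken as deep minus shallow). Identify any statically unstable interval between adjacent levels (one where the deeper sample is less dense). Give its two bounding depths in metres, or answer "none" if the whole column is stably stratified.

136–174 m

Evaluate Δρ/ρ₀ = −αΔT + βΔS across each adjacent pair:
  136–174 m: −αΔT+βΔS = −(1.7 × 10⁻⁴)(+4.5)+(8 × 10⁻⁴)(-0.76) = -1.4 × 10⁻³ → UNSTABLE
  174–183 m: −αΔT+βΔS = −(1.7 × 10⁻⁴)(-5.4)+(8 × 10⁻⁴)(+0.05) = 9.6 × 10⁻⁴ → stable
  183–220 m: −αΔT+βΔS = −(1.7 × 10⁻⁴)(-1.5)+(8 × 10⁻⁴)(+0.86) = 9.4 × 10⁻⁴ → stable
The 136–174 m interval has Δρ < 0: lighter water underlies denser water.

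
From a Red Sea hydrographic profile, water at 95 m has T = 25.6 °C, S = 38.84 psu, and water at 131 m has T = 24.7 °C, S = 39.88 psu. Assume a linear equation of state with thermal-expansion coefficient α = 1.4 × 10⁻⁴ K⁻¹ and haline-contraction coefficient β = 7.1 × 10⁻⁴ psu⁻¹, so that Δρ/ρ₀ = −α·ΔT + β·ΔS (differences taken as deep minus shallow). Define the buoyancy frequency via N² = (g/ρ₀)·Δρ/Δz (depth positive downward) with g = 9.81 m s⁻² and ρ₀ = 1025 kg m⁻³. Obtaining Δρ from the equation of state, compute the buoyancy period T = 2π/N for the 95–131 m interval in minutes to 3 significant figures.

6.82 min

ΔT = -0.9 K, ΔS = +1.04 psu (deep − shallow).
Δρ/ρ₀ = −αΔT + βΔS = 1.26 × 10⁻⁴ + 7.384 × 10⁻⁴ = 8.644 × 10⁻⁴, so Δρ ≈ 0.8860 kg m⁻³.
N² = (g/ρ₀)·Δρ/Δz = g·(Δρ/ρ₀)/Δz = 9.81 × 8.644 × 10⁻⁴ / 36 = 2.3555 × 10⁻⁴ s⁻².
N = √(2.3555 × 10⁻⁴) = 0.015348 rad s⁻¹ → T = 2π/N = 409.38 s = 6.8230 min ≈ 6.82 min.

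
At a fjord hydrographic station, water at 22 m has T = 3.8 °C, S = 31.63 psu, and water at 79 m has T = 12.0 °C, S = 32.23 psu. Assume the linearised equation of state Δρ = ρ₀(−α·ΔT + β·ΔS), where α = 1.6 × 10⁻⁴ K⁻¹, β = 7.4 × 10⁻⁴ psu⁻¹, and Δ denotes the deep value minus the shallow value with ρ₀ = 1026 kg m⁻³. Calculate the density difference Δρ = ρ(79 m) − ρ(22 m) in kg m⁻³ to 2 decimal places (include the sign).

-0.89 kg m⁻³

ΔT = +8.2 K, ΔS = +0.60 psu (deep − shallow).
Δρ/ρ₀ = −(1.6 × 10⁻⁴)(+8.2) + (7.4 × 10⁻⁴)(+0.60) = -8.68 × 10⁻⁴.
Δρ = 1026 × (-8.68 × 10⁻⁴) = -0.89 kg m⁻³.
Negative Δρ: lighter below, statically unstable.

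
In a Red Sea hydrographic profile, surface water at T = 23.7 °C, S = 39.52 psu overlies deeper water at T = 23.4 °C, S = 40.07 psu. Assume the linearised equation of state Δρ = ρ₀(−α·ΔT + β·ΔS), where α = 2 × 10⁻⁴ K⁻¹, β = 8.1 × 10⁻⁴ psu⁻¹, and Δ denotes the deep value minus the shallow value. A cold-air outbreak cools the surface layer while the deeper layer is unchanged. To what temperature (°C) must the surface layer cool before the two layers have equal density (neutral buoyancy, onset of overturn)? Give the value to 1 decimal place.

Neutral buoyancy requires Δρ = 0, i.e. −α(T_deep − T_surf′) + β(S_deep − S_surf) = 0.
T_surf′ = T_deep − (β/α)·ΔS = 23.4 − (8.1 × 10⁻⁴/2 × 10⁻⁴)·(+0.55) = 21.172 °C.
Cooling required: 23.7 − (21.172) = 2.528 °C.

21.2 °C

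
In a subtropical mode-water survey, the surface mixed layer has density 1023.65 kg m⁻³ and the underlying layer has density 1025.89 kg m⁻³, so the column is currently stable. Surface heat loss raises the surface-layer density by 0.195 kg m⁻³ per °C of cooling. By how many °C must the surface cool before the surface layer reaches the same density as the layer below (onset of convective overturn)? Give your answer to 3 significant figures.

Density deficit of the surface layer: 1025.89 − 1023.65 = 2.24 kg m⁻³.
Required change = 2.24 / 0.195 = 11.5 °C.

11.5 °C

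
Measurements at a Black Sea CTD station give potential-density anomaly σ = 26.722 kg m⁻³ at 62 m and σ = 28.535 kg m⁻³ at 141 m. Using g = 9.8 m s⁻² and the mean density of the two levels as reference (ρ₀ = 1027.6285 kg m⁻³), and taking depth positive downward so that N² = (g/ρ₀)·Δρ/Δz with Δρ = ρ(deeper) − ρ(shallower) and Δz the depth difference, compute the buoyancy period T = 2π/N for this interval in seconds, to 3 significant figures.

Δρ = 1028.535 − 1026.722 = 1.813 kg m⁻³ over Δz = 141 − 62 = 79 m.
N² = (9.8/1027.6285) × (1.813/79) = 2.1886 × 10⁻⁴ s⁻².
N = √(2.1886 × 10⁻⁴) = 0.014794 rad s⁻¹, so T = 2π/N = 424.71 s ≈ 425 s.

425 s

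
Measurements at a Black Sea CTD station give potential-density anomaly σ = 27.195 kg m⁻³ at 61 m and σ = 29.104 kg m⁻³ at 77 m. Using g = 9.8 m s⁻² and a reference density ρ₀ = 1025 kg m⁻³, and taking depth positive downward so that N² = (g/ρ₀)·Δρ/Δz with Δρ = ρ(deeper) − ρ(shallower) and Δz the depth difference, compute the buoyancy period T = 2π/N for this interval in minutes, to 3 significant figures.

Δρ = 1029.104 − 1027.195 = 1.909 kg m⁻³ over Δz = 77 − 61 = 16 m.
N² = (9.8/1025) × (1.909/16) = 1.1407 × 10⁻³ s⁻².
N = √(1.1407 × 10⁻³) = 0.033774 rad s⁻¹, so T = 2π/N = 186.04 s = 3.1007 min ≈ 3.10 min.
A positive N² confirms static stability across the interval.

3.10 min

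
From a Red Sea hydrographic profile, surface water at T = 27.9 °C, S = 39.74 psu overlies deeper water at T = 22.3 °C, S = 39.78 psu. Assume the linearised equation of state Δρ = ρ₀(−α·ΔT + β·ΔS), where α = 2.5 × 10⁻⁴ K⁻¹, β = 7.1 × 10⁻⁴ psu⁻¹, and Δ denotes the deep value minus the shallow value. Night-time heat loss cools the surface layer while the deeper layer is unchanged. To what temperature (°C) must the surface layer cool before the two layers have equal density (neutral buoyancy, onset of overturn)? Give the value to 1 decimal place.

22.2 °C

Neutral buoyancy requires Δρ = 0, i.e. −α(T_deep − T_surf′) + β(S_deep − S_surf) = 0.
T_surf′ = T_deep − (β/α)·ΔS = 22.3 − (7.1 × 10⁻⁴/2.5 × 10⁻⁴)·(+0.04) = 22.186 °C.
Cooling required: 27.9 − (22.186) = 5.714 °C.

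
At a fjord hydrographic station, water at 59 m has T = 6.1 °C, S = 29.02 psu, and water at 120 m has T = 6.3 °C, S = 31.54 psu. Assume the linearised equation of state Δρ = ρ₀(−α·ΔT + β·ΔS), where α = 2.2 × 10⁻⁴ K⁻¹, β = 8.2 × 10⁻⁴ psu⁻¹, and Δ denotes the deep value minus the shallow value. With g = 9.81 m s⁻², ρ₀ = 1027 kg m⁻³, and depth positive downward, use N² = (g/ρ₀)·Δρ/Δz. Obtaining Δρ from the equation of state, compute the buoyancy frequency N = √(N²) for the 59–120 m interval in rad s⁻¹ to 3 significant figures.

ΔT = +0.2 K, ΔS = +2.52 psu (deep − shallow).
Δρ/ρ₀ = −αΔT + βΔS = -4.40 × 10⁻⁵ + 2.0664 × 10⁻³ = 2.0224 × 10⁻³, so Δρ ≈ 2.077 kg m⁻³.
N² = (g/ρ₀)·Δρ/Δz = g·(Δρ/ρ₀)/Δz = 9.81 × 2.0224 × 10⁻³ / 61 = 3.2524 × 10⁻⁴ s⁻².
N = √(3.2524 × 10⁻⁴) = 0.018034 rad s⁻¹ ≈ 0.0180 rad s⁻¹.

0.0180 rad s⁻¹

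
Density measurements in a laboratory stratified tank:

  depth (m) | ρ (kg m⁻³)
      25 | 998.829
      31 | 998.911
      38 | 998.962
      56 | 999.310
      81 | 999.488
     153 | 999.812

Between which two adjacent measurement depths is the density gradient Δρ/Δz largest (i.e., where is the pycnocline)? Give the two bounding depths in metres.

38–56 m

Compute the density gradient over each adjacent pair:
  25–31 m: Δρ/Δz = 0.082/6 = 0.014 kg m⁻⁴
  31–38 m: Δρ/Δz = 0.051/7 = 7.3 × 10⁻³ kg m⁻⁴
  38–56 m: Δρ/Δz = 0.348/18 = 0.019 kg m⁻⁴
  56–81 m: Δρ/Δz = 0.178/25 = 7.1 × 10⁻³ kg m⁻⁴
  81–153 m: Δρ/Δz = 0.324/72 = 4.5 × 10⁻³ kg m⁻⁴
The largest gradient is in the 38–56 m interval — the pycnocline.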